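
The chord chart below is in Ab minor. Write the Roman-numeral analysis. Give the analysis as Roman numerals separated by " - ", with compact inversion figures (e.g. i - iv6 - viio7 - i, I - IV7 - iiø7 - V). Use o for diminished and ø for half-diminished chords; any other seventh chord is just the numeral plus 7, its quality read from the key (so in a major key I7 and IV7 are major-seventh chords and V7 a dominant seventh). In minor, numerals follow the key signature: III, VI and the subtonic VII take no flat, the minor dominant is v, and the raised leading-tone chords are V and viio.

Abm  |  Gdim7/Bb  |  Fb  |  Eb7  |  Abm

Abm has root Ab, degree 1 in Ab minor, so i.
Gdim7/Bb has root G, degree 7 in Ab minor, so viio65.
Fb: major triad on Fb = scale degree 6 → VI.
Eb7 has root Eb, degree 5 in Ab minor, so V7.
Abm: root Ab is the tonic; minor triad there is i.

i - viio65 - VI - V7 - i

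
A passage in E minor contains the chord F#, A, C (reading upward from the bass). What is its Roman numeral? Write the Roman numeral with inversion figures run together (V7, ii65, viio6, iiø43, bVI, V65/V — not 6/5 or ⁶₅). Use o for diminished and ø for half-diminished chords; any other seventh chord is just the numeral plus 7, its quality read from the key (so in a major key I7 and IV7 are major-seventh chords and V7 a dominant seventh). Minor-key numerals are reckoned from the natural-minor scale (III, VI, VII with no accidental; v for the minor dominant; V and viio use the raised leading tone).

Stacked in thirds the chord is F#-A-C: a diminished triad on F#.
In E minor, F# is the supertonic; the diatonic diminished triad there is iio.

iio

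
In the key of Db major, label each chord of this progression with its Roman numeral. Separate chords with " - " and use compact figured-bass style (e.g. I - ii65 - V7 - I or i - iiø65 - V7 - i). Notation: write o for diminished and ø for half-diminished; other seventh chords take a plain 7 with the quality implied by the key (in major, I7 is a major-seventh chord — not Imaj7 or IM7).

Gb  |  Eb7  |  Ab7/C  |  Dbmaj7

IV - V7/V - V65 - I7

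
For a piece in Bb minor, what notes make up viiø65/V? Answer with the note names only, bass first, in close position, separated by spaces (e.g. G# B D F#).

The slash marks an applied leading-tone chord: viio of V. In Bb minor, V is F, so the leading tone to it is E, a half step below.
Building a half-diminished seventh chord on E gives E-G-Bb-D.
With the 65 figure the chord is in first inversion; from the bass G upward in close position it reads G-Bb-D-E.

G Bb D E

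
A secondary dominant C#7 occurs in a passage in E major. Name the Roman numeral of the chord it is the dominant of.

ii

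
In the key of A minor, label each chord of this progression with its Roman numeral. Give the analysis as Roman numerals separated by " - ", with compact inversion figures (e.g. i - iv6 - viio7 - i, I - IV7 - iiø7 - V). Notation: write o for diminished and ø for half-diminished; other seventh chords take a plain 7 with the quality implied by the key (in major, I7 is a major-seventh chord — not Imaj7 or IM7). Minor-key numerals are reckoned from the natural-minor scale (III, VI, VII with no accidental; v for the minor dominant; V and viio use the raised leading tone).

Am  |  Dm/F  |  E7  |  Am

Am: root A is the tonic; minor triad there is i.
Dm/F: root D is the subdominant; minor triad there is iv6.
E7 has root E, degree 5 in A minor, so V7.
Am has root A, degree 1 in A minor, so i.

i - iv6 - V7 - i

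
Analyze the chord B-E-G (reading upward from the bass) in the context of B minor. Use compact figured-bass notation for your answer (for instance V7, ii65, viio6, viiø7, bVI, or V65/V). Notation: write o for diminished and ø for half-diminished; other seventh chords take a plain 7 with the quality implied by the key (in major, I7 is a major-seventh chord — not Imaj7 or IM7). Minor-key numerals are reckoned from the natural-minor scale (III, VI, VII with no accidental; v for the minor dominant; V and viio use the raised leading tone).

The pitches E-G-B form a minor triad rooted on E.
In B minor, E is the subdominant; the diatonic minor triad there is iv.
With B in the bass the chord is in second inversion, so the figured bass is 64.

iv64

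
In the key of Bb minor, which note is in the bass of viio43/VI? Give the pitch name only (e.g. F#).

Cb

The applied chord viio43/VI is rooted on F: F-Ab-Cb-Ebb.
The figure 43 means second inversion — the fifth is in the bass.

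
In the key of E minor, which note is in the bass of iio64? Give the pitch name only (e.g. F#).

C

iio in E minor has root F#; the chord is F#-A-C.
The figure 64 means second inversion — the fifth is in the bass.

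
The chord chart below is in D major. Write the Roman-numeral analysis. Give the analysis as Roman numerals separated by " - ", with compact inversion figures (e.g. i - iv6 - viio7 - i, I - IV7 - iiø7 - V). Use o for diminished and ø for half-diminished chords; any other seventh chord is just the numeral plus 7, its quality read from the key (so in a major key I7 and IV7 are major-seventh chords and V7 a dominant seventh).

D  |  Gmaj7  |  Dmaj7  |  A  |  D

I - IV7 - I7 - V - I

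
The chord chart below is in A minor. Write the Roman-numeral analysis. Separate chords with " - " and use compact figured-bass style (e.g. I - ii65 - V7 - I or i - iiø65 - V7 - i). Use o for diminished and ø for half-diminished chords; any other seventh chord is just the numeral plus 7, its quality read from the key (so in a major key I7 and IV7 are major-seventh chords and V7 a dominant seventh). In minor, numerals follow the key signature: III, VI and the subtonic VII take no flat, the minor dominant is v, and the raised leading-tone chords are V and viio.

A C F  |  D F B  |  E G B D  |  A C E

VI6 - iio6 - v7 - i

A-C-F: major triad on F = scale degree 6 → VI6.
D-F-B: root B is the supertonic; diminished triad there is iio6.
E-G-B-D has root E, degree 5 in A minor, so v7.
A-C-E has root A, degree 1 in A minor, so i.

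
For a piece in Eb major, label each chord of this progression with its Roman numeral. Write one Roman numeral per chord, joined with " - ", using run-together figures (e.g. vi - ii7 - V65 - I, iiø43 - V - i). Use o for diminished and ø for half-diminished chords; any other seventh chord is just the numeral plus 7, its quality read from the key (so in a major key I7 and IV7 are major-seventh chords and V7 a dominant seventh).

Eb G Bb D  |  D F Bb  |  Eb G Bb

Eb-G-Bb-D: root Eb is the tonic; major seventh chord there is I7.
D-F-Bb: major triad on Bb = scale degree 5 → V6.
Eb-G-Bb has root Eb, degree 1 in Eb major, so I.

I7 - V6 - I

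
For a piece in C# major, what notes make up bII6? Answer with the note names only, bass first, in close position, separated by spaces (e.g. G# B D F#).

Scale degree 2 in C# major is D#; lowering it a half step gives D. bII6 is the Neapolitan sixth — a major triad on the lowered second degree, here in its customary first inversion.
So the chord is D-F#-A, a major triad.
The figured bass 6 indicates first inversion, placing the third (F#) in the bass: F#-A-D.

F# A D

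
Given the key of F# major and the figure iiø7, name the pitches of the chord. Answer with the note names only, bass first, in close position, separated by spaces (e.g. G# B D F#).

G# B D F#

Scale degree 2 in F# major is G#; here the chord built on it is altered to a half-diminished seventh chord. iiø7 is the half-diminished supertonic seventh, borrowed from the parallel minor.
So the chord is G#-B-D-F#.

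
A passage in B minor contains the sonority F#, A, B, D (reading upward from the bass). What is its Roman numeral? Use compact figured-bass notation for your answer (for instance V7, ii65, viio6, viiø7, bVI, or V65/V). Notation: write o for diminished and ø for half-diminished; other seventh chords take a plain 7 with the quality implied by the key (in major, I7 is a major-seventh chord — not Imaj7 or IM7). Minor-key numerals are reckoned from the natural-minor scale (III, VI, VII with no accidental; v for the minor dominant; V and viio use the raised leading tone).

Stacked in thirds the chord is B-D-F#-A: a minor seventh chord on B.
B is scale degree 1 in B minor, and a minor seventh chord on that degree is written i7.
With F# in the bass the chord is in second inversion, so the figured bass is 43.

i43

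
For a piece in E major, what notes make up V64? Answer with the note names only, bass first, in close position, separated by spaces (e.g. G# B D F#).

The numeral's case and figure indicate a major triad. In E major its root, scale degree 5, is B.
Stacking thirds from B gives B-D#-F#.
The figured bass 64 indicates second inversion, placing the fifth (F#) in the bass: F#-B-D#.

F# B D#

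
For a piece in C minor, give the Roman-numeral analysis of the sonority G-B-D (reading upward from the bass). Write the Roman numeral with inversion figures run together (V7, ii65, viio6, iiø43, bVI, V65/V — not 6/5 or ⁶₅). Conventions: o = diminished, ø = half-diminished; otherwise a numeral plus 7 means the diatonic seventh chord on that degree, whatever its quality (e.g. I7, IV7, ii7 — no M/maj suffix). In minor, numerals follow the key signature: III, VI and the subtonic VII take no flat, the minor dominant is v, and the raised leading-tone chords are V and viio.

V

Stacked in thirds the chord is G-B-D: a major triad on G.
In C minor, G is the dominant; the diatonic major triad there is V.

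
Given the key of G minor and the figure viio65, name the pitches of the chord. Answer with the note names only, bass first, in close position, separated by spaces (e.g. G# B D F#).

A C Eb F#

In G minor, the leading-tone chord is built on the raised seventh degree, F#.
Stacking thirds from F# gives F#-A-C-Eb.
The figured bass 65 indicates first inversion, placing the third (A) in the bass: A-C-Eb-F#.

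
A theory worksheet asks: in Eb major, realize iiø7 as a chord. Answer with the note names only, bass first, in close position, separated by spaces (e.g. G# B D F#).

Scale degree 2 in Eb major is F; here the chord built on it is altered to a half-diminished seventh chord. iiø7 is the half-diminished supertonic seventh, borrowed from the parallel minor.
So the chord is F-Ab-Cb-Eb, a half-diminished seventh chord.

F Ab Cb Eb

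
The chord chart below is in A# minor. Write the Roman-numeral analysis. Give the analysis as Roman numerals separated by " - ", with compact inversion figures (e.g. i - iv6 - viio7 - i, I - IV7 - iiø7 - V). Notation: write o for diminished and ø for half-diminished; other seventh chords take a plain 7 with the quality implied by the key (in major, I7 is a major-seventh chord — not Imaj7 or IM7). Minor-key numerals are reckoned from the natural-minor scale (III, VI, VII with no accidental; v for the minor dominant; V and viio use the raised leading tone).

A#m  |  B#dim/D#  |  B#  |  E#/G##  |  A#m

A#m has root A#, degree 1 in A# minor, so i.
B#dim/D# has root B#, degree 2 in A# minor, so iio6.
B#: a major triad on B#, the applied dominant of V → V/V.
E#/G## has root E#, degree 5 in A# minor, so V6.
A#m: minor triad on A# = scale degree 1 → i.

i - iio6 - V/V - V6 - i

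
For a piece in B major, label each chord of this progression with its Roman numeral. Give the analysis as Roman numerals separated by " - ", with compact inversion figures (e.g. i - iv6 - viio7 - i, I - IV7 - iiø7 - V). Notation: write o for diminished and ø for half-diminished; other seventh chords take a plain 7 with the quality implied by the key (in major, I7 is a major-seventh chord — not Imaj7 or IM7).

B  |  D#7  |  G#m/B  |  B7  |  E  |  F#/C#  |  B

I - V7/vi - vi6 - V7/IV - IV - V64 - I

B: major triad on B = scale degree 1 → I.
D#7: a dominant seventh chord on D#, the applied dominant of vi → V7/vi.
G#m/B has root G#, degree 6 in B major, so vi6.
B7 is the secondary dominant of IV (dominant seventh chord on B): V7/IV.
E has root E, degree 4 in B major, so IV.
F#/C# has root F#, degree 5 in B major, so V64.
B has root B, degree 1 in B major, so I.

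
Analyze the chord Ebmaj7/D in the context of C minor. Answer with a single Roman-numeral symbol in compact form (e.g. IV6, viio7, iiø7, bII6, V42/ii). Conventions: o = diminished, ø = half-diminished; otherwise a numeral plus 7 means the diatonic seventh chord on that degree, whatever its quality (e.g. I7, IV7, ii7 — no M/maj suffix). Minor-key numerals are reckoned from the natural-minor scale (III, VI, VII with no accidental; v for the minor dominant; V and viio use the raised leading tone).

Stacked in thirds the chord is Eb-G-Bb-D: a major seventh chord on Eb.
In C minor, Eb is the mediant; the diatonic major seventh chord there is III7.
With D in the bass the chord is in third inversion, so the figured bass is 42.

III42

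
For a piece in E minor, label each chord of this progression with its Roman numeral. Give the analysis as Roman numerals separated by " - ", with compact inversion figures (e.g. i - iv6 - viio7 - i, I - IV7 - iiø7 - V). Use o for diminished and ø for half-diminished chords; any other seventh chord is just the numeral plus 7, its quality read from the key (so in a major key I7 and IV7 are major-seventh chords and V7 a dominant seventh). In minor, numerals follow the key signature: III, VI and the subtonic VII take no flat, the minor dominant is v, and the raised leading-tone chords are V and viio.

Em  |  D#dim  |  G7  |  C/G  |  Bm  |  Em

i - viio - V7/VI - VI64 - v - i

Em has root E, degree 1 in E minor, so i.
D#dim: root D# is the leading tone; diminished triad there is viio.
G7: a dominant seventh chord on G, the applied dominant of VI → V7/VI.
C/G: major triad on C = scale degree 6 → VI64.
Bm has root B, degree 5 in E minor, so v.
Em: minor triad on E = scale degree 1 → i.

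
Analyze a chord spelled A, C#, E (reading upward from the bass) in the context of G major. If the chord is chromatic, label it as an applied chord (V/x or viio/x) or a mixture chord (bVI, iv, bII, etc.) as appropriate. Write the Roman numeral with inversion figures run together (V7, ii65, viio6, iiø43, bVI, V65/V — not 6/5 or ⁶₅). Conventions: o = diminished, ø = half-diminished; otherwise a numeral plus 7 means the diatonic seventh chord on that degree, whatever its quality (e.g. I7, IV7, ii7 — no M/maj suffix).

V/V

The pitches A-C#-E form a major triad rooted on A.
A is not a diatonic chord root with this quality in G major, but it lies a perfect fifth above D (V), so the chord functions as an applied dominant of V.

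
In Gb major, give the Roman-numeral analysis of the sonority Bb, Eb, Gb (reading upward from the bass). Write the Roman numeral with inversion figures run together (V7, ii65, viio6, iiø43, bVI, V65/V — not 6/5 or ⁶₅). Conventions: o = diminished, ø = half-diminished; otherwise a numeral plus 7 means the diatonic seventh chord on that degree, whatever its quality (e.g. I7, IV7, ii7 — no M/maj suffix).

Stacked in thirds the chord is Eb-Gb-Bb: a minor triad on Eb.
In Gb major, Eb is the submediant; the diatonic minor triad there is vi.
With Bb in the bass the chord is in second inversion, so the figured bass is 64.

vi64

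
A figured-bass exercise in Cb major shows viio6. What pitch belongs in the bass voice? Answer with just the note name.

viio in Cb major has root Bb; the chord is Bb-Db-Fb.
The figure 6 means first inversion — the third is in the bass.

Db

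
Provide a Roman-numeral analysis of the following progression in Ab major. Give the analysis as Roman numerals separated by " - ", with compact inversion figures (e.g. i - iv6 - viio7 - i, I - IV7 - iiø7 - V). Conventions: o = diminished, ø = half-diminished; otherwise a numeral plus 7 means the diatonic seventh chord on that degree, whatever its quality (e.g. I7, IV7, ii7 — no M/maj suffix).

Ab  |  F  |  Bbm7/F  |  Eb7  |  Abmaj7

Ab has root Ab, degree 1 in Ab major, so I.
F is the secondary dominant of ii (major triad on F): V/ii.
Bbm7/F: root Bb is the supertonic; minor seventh chord there is ii43.
Eb7 has root Eb, degree 5 in Ab major, so V7.
Abmaj7 has root Ab, degree 1 in Ab major, so I7.

I - V/ii - ii43 - V7 - I7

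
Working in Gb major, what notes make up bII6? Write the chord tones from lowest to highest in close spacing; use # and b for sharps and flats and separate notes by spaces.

Cb Ebb Abb

Scale degree 2 in Gb major is Ab; lowering it a half step gives Abb. bII6 is the Neapolitan sixth — a major triad on the lowered second degree, here in its customary first inversion.
So the chord is Abb-Cb-Ebb, a major triad.
With the 6 figure the chord is in first inversion; from the bass Cb upward in close position it reads Cb-Ebb-Abb.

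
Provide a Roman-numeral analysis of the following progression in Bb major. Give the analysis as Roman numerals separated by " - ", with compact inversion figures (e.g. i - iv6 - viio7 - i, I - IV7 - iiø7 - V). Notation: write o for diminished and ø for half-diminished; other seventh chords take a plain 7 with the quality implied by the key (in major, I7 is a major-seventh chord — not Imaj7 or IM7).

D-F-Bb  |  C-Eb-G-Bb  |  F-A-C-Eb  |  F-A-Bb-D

I6 - ii7 - V7 - I43

D-F-Bb: major triad on Bb = scale degree 1 → I6.
C-Eb-G-Bb: root C is the supertonic; minor seventh chord there is ii7.
F-A-C-Eb: dominant seventh chord on F = scale degree 5 → V7.
F-A-Bb-D: root Bb is the tonic; major seventh chord there is I43.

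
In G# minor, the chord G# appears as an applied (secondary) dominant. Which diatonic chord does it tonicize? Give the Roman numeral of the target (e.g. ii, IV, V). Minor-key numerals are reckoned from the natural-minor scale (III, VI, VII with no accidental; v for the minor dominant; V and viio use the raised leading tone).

iv

The chord is a major triad on G#.
A dominant resolves down a perfect fifth: G# → C#. In G# minor, C# is scale degree 4, i.e. iv.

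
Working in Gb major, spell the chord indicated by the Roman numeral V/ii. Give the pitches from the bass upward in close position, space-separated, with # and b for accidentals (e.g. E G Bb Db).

V/ii is a secondary dominant — the dominant triad of ii. ii in Gb major is Ab, so the applied chord's root is Eb, a perfect fifth above.
Building a major triad on Eb gives Eb-G-Bb.

Eb G Bb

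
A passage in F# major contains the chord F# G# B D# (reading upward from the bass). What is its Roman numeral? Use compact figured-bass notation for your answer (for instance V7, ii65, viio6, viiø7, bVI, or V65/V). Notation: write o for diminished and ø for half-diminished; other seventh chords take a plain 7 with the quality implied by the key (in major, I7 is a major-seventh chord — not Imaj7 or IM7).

ii42

The pitches G#-B-D#-F# form a minor seventh chord rooted on G#.
In F# major, G# is the supertonic; the diatonic minor seventh chord there is ii7.
With F# in the bass the chord is in third inversion, so the figured bass is 42.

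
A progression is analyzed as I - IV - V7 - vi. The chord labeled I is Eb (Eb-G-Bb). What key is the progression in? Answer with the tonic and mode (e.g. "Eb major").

The anchor chord is a major triad on Eb, labeled I.
If Eb is scale degree 1 and the mode makes that degree carry a major triad, the tonic is Eb and the mode is major.

Eb major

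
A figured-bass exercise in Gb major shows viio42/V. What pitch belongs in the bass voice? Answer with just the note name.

Bbb

The applied chord viio42/V is rooted on C: C-Eb-Gb-Bbb.
The figure 42 means third inversion — the seventh is in the bass.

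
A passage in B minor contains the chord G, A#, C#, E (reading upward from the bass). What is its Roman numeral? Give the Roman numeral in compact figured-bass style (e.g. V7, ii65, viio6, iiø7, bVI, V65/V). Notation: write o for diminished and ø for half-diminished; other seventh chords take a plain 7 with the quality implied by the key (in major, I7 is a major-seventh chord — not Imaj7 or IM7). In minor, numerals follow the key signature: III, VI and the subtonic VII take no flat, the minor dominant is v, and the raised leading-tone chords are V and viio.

Stacked in thirds the chord is A#-C#-E-G: a fully diminished seventh chord on A#.
In B minor, A# is the leading tone; the diatonic fully diminished seventh chord there is viio7.
With G in the bass the chord is in third inversion, so the figured bass is 42.

viio42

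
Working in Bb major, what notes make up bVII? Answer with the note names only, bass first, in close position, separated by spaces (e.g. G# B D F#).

Scale degree 7 in Bb major is A; lowering it a half step gives Ab. bVII is a major triad on the lowered seventh degree (the subtonic), borrowed from the parallel minor.
So the chord is Ab-C-Eb, a major triad.

Ab C Eb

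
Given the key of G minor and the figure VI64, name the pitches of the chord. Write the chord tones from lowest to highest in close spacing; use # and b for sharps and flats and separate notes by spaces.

Bb Eb G

The numeral's case and figure indicate a major triad. In G minor its root, the sixth degree, is Eb.
Stacking thirds from Eb gives Eb-G-Bb.
The figured bass 64 indicates second inversion, placing the fifth (Bb) in the bass: Bb-Eb-G.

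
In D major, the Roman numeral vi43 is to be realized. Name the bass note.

F#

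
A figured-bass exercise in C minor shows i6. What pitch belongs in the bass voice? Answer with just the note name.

Eb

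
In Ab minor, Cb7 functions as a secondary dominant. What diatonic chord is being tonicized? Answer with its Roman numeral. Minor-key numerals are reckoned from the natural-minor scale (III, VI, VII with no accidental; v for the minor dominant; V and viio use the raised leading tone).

VI

The chord is a dominant seventh chord on Cb.
A dominant resolves down a perfect fifth: Cb → Fb. In Ab minor, Fb is scale degree 6, i.e. VI.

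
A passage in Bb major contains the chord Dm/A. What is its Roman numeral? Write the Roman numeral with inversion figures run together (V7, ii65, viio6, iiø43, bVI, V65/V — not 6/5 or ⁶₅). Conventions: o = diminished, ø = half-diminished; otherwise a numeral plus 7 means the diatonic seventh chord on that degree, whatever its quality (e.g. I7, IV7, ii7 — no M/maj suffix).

iii64

Stacked in thirds the chord is D-F-A: a minor triad on D.
D is scale degree 3 in Bb major, and a minor triad on that degree is written iii.
With A in the bass the chord is in second inversion, so the figured bass is 64.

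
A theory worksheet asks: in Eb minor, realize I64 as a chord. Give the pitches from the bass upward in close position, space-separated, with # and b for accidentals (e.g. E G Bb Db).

Bb Eb G

Scale degree 1 in Eb minor is Eb; here the chord built on it is altered to a major triad. I64 is the major tonic (Picardy third), borrowed from the parallel major.
So the chord is Eb-G-Bb, a major triad.
With the 64 figure the chord is in second inversion; from the bass Bb upward in close position it reads Bb-Eb-G.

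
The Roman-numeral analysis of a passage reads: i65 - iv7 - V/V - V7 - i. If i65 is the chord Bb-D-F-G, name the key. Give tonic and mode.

i65 is given as Bb-D-F-G — a minor seventh chord with root G.
If G is scale degree 1 and the mode makes that degree carry a minor seventh chord, the tonic is G and the mode is minor.

G minor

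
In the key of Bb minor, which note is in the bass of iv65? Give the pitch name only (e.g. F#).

iv in Bb minor has root Eb; the chord is Eb-Gb-Bb-Db.
The figure 65 means first inversion — the third is in the bass.

Gb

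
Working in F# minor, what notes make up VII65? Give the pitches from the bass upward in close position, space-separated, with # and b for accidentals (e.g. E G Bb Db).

G# B D E

In F# minor, scale degree 7 is E, and the diatonic chord built there is a dominant seventh chord.
That chord is spelled E-G#-B-D.
With the 65 figure the chord is in first inversion; from the bass G# upward in close position it reads G#-B-D-E.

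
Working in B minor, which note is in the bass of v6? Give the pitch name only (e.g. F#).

A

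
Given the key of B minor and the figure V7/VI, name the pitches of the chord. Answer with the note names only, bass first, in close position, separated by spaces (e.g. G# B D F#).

The slash means an applied dominant: we want the dominant of VI. In B minor, VI is G major, and its dominant is built on D.
Building a dominant seventh chord on D gives D-F#-A-C.

D F# A C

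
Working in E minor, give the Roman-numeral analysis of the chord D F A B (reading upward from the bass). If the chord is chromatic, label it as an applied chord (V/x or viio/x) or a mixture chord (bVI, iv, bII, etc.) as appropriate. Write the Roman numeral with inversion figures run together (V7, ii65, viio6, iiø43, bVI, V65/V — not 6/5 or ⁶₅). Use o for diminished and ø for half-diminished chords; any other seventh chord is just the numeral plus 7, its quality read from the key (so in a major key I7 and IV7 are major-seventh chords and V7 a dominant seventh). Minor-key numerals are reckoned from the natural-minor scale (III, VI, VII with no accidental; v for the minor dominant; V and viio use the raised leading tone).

The pitches B-D-F-A form a half-diminished seventh chord rooted on B.
B sits a half step below C (VI in E minor); a diminished chord there is the applied leading-tone chord of VI.
With D in the bass the chord is in first inversion, so the figured bass is 65.

viiø65/VI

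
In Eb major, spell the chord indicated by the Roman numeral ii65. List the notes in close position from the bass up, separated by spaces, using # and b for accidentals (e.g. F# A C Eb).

Ab C Eb F

In Eb major, the second degree is F, and the diatonic chord built there is a minor seventh chord.
That chord is spelled F-Ab-C-Eb.
With the 65 figure the chord is in first inversion; from the bass Ab upward in close position it reads Ab-C-Eb-F.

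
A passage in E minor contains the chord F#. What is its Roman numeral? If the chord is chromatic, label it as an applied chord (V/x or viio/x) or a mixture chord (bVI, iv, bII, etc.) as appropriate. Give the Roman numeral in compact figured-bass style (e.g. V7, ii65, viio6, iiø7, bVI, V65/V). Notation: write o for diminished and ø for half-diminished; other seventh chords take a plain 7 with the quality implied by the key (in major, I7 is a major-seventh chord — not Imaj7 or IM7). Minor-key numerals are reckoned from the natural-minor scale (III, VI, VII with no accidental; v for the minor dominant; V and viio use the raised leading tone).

The pitches F#-A#-C# form a major triad rooted on F#.
F# is not a diatonic chord root with this quality in E minor, but it lies a perfect fifth above B (V), so the chord functions as an applied dominant of V.

V/V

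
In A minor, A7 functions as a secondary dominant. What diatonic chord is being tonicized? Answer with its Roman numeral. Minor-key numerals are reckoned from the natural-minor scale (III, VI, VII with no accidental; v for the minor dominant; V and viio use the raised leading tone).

The chord is a dominant seventh chord on A.
A dominant resolves down a perfect fifth: A → D. In A minor, D is scale degree 4, i.e. iv.

iv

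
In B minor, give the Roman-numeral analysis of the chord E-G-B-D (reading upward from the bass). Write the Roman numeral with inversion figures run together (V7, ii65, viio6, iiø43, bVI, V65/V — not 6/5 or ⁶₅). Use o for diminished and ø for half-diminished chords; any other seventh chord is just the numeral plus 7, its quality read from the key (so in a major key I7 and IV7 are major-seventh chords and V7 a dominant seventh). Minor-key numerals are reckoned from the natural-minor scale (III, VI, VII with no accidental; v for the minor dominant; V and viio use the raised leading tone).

iv7

The pitches E-G-B-D form a minor seventh chord rooted on E.
E is scale degree 4 in B minor, and a minor seventh chord on that degree is written iv7.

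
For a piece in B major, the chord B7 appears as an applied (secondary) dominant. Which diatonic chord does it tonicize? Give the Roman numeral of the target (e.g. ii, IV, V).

IV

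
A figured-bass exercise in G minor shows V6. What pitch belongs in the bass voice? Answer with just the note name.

F#

V in G minor has root D; the chord is D-F#-A.
The figure 6 means first inversion — the third is in the bass.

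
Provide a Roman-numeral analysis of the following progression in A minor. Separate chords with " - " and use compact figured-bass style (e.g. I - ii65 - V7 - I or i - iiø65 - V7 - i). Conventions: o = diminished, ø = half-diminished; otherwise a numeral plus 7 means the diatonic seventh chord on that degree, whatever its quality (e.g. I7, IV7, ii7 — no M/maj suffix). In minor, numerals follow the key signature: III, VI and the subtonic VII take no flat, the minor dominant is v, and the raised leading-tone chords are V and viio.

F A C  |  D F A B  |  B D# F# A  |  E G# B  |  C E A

VI - iiø65 - V7/V - V - i6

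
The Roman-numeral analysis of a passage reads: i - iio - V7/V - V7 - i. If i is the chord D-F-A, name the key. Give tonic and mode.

i is given as D-F-A — a minor triad with root D.
If D is scale degree 1 and the mode makes that degree carry a minor triad, the tonic is D and the mode is minor.

D minor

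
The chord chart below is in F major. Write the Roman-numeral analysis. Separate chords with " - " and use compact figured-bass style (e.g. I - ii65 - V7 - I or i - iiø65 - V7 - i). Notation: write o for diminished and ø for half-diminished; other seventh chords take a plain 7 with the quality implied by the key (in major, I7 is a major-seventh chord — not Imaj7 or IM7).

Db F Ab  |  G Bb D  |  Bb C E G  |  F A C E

Db-F-Ab is non-diatonic — bVI, a mixture chord from F minor.
G-Bb-D: root G is the supertonic; minor triad there is ii.
Bb-C-E-G: root C is the dominant; dominant seventh chord there is V42.
F-A-C-E: major seventh chord on F = scale degree 1 → I7.

bVI - ii - V42 - I7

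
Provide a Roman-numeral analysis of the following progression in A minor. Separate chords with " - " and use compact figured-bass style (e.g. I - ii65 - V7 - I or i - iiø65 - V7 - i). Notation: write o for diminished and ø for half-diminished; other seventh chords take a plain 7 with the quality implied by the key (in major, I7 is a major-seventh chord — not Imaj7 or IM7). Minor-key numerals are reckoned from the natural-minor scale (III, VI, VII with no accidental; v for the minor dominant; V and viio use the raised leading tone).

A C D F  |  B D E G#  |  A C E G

iv43 - V43 - i7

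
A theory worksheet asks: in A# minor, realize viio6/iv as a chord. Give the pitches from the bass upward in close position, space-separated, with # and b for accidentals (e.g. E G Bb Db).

E# G# C##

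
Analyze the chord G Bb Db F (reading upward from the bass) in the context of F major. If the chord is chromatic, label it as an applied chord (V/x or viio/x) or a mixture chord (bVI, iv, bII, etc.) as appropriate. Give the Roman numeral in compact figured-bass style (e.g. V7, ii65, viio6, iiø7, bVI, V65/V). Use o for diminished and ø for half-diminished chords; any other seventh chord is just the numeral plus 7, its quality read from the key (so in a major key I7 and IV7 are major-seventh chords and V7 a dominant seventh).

iiø7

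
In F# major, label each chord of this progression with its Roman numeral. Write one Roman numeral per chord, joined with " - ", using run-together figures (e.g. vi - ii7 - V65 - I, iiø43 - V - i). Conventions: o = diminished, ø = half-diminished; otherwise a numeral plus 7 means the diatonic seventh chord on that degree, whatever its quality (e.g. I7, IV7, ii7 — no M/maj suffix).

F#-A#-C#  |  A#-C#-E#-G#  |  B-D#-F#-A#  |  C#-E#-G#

I - iii7 - IV7 - V

F#-A#-C#: major triad on F# = scale degree 1 → I.
A#-C#-E#-G#: minor seventh chord on A# = scale degree 3 → iii7.
B-D#-F#-A# has root B, degree 4 in F# major, so IV7.
C#-E#-G#: major triad on C# = scale degree 5 → V.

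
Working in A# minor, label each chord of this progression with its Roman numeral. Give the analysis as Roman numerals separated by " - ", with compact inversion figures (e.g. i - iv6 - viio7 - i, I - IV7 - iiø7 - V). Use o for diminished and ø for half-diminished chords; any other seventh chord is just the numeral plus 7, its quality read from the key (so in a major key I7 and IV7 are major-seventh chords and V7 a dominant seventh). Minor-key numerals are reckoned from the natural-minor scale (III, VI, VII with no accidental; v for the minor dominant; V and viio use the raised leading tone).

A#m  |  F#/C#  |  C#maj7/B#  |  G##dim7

i - VI64 - III42 - viio7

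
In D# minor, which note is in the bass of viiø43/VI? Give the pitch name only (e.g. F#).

The applied chord viiø43/VI is rooted on A#: A#-C#-E-G#.
The figure 43 means second inversion — the fifth is in the bass.

E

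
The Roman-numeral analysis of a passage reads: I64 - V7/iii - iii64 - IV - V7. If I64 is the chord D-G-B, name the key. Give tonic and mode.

G major

I64 is given as D-G-B — a major triad with root G.
If G is scale degree 1 and the mode makes that degree carry a major triad, the tonic is G and the mode is major.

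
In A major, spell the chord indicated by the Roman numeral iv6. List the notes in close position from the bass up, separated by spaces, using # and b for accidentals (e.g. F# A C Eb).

iv6 is the minor subdominant, borrowed from the parallel minor. In A major that root is D.
So the chord is D-F-A, a minor triad.
With the 6 figure the chord is in first inversion; from the bass F upward in close position it reads F-A-D.

F A D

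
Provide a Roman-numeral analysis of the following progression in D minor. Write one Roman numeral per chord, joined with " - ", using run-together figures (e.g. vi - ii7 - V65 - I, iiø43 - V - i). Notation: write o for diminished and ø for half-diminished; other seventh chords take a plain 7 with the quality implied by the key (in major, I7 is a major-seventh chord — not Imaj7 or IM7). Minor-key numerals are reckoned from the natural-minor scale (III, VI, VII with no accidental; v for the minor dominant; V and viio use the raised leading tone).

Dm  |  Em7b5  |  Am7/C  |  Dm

i - iiø7 - v65 - i

Dm: root D is the tonic; minor triad there is i.
Em7b5: half-diminished seventh chord on E = scale degree 2 → iiø7.
Am7/C has root A, degree 5 in D minor, so v65.
Dm: minor triad on D = scale degree 1 → i.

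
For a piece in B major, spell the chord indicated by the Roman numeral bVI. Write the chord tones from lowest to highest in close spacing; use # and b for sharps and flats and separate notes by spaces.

bVI is a major triad on the lowered sixth degree, borrowed from the parallel minor. In B major that root is G.
So the chord is G-B-D.

G B D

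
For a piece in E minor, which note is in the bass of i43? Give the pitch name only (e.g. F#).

i in E minor has root E; the chord is E-G-B-D.
The figure 43 means second inversion — the fifth is in the bass.

B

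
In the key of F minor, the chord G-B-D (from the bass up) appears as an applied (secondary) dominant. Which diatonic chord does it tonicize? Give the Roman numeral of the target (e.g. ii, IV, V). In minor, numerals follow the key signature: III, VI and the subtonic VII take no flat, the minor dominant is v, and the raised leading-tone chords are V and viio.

V

The chord is a major triad on G.
A dominant resolves down a perfect fifth: G → C. In F minor, C is scale degree 5, i.e. V.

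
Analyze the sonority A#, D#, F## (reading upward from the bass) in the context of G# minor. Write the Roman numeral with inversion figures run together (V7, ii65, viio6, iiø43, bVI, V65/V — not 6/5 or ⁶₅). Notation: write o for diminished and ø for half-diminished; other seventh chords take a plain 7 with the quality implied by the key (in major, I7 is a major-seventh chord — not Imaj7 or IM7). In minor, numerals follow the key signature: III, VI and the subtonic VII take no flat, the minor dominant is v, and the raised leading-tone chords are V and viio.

V64

The pitches D#-F##-A# form a major triad rooted on D#.
D# is scale degree 5 in G# minor, and a major triad on that degree is written V.
With A# in the bass the chord is in second inversion, so the figured bass is 64.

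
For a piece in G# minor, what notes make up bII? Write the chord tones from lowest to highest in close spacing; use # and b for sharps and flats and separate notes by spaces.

Scale degree 2 in G# minor is A#; lowering it a half step gives A. bII is the Neapolitan chord — a major triad on the lowered second degree.
So the chord is A-C#-E, a major triad.

A C# E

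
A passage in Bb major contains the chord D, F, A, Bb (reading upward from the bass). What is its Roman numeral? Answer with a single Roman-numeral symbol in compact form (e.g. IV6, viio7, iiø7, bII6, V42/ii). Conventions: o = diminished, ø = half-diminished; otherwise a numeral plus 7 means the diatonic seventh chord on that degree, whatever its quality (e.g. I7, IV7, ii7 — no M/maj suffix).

Stacked in thirds the chord is Bb-D-F-A: a major seventh chord on Bb.
Bb is scale degree 1 in Bb major, and a major seventh chord on that degree is written I7.
With D in the bass the chord is in first inversion, so the figured bass is 65.

I65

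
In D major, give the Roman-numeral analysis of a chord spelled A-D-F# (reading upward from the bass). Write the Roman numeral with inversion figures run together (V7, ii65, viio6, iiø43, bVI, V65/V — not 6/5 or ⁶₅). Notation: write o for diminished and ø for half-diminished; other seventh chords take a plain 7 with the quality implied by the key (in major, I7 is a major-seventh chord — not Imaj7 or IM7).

The pitches D-F#-A form a major triad rooted on D.
In D major, D is the tonic; the diatonic major triad there is I.
With A in the bass the chord is in second inversion, so the figured bass is 64.

I64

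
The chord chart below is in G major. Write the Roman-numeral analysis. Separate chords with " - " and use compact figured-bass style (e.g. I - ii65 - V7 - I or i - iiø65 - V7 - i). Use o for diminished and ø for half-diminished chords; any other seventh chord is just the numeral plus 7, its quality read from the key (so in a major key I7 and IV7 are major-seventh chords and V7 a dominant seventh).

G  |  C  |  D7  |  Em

I - IV - V7 - vi

G: root G is the tonic; major triad there is I.
C: root C is the subdominant; major triad there is IV.
D7: dominant seventh chord on D = scale degree 5 → V7.
Em: minor triad on E = scale degree 6 → vi.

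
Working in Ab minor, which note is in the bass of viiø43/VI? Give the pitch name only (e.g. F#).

The applied chord viiø43/VI is rooted on Eb: Eb-Gb-Bbb-Db.
The figure 43 means second inversion — the fifth is in the bass.

Bbb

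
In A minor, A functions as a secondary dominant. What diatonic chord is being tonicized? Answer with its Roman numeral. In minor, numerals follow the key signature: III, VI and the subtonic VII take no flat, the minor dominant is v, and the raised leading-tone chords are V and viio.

iv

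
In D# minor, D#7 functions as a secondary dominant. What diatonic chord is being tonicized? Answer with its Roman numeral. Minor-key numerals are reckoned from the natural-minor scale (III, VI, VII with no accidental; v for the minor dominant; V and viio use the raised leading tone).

The chord is a dominant seventh chord on D#.
A dominant resolves down a perfect fifth: D# → G#. In D# minor, G# is scale degree 4, i.e. iv.

iv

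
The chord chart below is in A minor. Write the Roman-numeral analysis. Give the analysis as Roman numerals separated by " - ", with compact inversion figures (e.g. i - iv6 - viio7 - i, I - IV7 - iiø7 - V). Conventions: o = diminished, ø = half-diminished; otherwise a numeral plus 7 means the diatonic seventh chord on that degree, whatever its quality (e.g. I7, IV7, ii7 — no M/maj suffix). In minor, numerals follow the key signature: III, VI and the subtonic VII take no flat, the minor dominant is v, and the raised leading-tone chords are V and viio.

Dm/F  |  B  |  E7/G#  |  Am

Dm/F: root D is the subdominant; minor triad there is iv6.
B: chromatic; B is V of V, so V/V.
E7/G#: root E is the dominant; dominant seventh chord there is V65.
Am: root A is the tonic; minor triad there is i.

iv6 - V/V - V65 - i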